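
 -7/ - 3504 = 7/3504 = 0.00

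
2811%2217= 594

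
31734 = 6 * 5289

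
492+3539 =4031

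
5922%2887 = 148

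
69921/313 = 223 + 122/313 = 223.39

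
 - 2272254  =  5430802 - 7703056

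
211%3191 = 211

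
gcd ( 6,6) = 6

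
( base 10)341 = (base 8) 525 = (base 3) 110122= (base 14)1a5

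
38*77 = 2926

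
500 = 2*250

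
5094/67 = 5094/67=76.03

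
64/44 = 1+5/11  =  1.45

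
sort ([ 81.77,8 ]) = [8,81.77]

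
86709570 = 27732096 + 58977474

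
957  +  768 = 1725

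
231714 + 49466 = 281180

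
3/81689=3/81689 =0.00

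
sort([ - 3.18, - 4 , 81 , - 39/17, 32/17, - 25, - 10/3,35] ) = [ - 25, - 4, - 10/3, - 3.18, - 39/17, 32/17,35,81] 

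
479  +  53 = 532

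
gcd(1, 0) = 1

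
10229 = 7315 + 2914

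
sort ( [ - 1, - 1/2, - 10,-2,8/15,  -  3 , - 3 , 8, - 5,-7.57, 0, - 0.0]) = [- 10, - 7.57, - 5,-3, - 3, - 2, - 1, - 1/2, 0, - 0.0, 8/15, 8 ] 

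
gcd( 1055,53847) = 1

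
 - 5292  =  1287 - 6579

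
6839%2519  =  1801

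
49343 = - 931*( - 53)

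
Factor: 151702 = 2^1*101^1*751^1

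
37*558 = 20646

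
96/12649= 96/12649 = 0.01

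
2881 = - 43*( - 67)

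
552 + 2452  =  3004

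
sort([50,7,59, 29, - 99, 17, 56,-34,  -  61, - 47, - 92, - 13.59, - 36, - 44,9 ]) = [  -  99, - 92,-61, - 47, - 44, - 36,- 34,-13.59, 7,9,17, 29,50,  56,59] 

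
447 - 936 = - 489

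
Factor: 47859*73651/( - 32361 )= - 23^ ( - 1) * 43^1 * 53^1 * 67^( - 1)*73651^1  =  - 167850629/1541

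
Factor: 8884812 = 2^2 * 3^1*17^1*97^1*449^1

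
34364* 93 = 3195852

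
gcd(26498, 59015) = 1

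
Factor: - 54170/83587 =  - 2^1*5^1*7^(- 1 ) * 5417^1*11941^( - 1 ) 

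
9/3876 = 3/1292 = 0.00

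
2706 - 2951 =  - 245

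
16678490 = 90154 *185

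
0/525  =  0 = 0.00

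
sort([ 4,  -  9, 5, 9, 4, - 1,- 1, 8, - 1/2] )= [ - 9,-1, - 1, - 1/2, 4, 4, 5,  8,9 ]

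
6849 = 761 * 9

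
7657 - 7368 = 289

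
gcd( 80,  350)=10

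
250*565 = 141250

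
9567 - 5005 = 4562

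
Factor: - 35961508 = -2^2 *11^1*29^1*28183^1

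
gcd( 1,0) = 1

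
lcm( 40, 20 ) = 40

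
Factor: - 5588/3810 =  -2^1*3^( - 1)*5^(-1 )*11^1  =  - 22/15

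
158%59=40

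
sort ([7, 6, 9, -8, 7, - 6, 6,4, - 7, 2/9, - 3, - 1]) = [ - 8, - 7, - 6, - 3 , - 1,2/9, 4, 6, 6 , 7, 7,9]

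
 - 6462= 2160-8622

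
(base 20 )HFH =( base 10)7117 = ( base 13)3316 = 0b1101111001101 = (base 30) 7r7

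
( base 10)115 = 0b1110011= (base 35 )3A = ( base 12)97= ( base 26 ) 4b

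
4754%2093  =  568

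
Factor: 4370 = 2^1*5^1 * 19^1 * 23^1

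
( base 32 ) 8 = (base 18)8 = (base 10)8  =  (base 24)8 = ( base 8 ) 10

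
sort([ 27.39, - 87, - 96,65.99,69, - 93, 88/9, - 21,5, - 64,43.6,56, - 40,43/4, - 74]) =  [ - 96, - 93, - 87, - 74, - 64, - 40, - 21, 5,88/9,43/4,27.39, 43.6 , 56,65.99, 69] 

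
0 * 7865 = 0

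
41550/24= 1731 + 1/4  =  1731.25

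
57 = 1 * 57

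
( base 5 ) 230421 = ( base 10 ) 8236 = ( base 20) 10bg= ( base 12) 4924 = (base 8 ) 20054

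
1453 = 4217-2764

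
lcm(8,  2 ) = 8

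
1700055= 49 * 34695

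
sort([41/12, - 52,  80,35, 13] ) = [ - 52, 41/12, 13,35, 80]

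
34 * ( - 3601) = -122434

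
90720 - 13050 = 77670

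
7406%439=382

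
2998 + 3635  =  6633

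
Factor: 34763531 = 11^1*41^1*77081^1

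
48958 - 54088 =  - 5130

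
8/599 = 8/599 = 0.01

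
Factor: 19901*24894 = 495415494 = 2^1*3^3 * 7^1*461^1*2843^1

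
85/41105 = 17/8221 =0.00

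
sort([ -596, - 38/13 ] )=[  -  596, - 38/13 ]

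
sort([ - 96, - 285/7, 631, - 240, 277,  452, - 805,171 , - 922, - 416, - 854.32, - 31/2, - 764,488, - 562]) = [ -922,-854.32 , - 805, - 764,-562, - 416, - 240, - 96, - 285/7, - 31/2, 171,277, 452, 488,631 ]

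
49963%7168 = 6955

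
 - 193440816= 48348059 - 241788875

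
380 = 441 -61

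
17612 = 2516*7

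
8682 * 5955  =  51701310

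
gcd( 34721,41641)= 1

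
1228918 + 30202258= 31431176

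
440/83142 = 220/41571 = 0.01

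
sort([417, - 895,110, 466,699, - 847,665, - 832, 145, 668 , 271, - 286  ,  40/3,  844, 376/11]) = [ - 895 , - 847, - 832, - 286, 40/3, 376/11, 110, 145,271,417,466, 665, 668,699,844]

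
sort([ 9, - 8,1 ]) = [ - 8,1, 9]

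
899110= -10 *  ( - 89911)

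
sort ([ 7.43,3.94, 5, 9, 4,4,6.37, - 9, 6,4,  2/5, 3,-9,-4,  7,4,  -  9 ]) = [ - 9, - 9, - 9, - 4, 2/5, 3, 3.94,4,4, 4,4 , 5,  6,6.37,7,7.43,9 ]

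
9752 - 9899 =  - 147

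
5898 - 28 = 5870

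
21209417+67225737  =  88435154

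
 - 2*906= - 1812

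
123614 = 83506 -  - 40108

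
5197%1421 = 934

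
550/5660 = 55/566 = 0.10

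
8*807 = 6456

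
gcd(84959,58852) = 1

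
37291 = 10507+26784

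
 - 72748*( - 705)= 51287340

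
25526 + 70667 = 96193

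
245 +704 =949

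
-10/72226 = -1+36108/36113 = - 0.00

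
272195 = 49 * 5555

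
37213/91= 408 + 85/91=408.93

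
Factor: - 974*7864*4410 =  - 33778553760= - 2^5*3^2*5^1 * 7^2*487^1*983^1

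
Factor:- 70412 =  - 2^2*29^1 * 607^1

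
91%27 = 10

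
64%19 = 7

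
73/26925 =73/26925=   0.00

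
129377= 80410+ 48967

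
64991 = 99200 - 34209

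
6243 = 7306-1063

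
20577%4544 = 2401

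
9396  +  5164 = 14560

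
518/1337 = 74/191 = 0.39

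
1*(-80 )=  - 80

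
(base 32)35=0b1100101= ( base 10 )101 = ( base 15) 6B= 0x65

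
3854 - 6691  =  -2837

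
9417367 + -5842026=3575341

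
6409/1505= 4  +  389/1505  =  4.26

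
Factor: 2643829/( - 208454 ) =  - 2^( - 1 )*17^( - 1 )*1153^1*2293^1*6131^(  -  1 )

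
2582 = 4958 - 2376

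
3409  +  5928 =9337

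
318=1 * 318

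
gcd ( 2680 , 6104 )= 8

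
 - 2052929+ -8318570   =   - 10371499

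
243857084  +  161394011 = 405251095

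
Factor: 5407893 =3^2*600877^1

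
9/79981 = 9/79981 = 0.00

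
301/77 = 43/11=3.91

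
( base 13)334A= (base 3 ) 100211012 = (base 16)1BF8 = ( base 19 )10fg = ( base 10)7160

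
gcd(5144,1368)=8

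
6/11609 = 6/11609 = 0.00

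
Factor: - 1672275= - 3^1*5^2*11^1*2027^1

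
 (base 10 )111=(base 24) 4F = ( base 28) 3r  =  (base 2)1101111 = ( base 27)43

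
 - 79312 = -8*9914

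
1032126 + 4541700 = 5573826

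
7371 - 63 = 7308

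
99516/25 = 3980 + 16/25=3980.64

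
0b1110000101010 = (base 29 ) 8gi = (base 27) 9O1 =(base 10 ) 7210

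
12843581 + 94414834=107258415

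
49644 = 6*8274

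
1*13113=13113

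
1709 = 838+871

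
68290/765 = 13658/153 =89.27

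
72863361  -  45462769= 27400592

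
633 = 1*633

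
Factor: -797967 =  - 3^2*88663^1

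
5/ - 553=- 5/553 = - 0.01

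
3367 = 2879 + 488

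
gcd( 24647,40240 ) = 503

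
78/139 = 78/139 = 0.56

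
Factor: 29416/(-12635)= - 2^3*5^( - 1)  *  7^( - 1 )*19^( - 2)*3677^1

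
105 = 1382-1277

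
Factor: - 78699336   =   - 2^3*3^1*41^1*79979^1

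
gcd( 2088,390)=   6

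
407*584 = 237688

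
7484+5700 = 13184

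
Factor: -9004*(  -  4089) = 2^2*3^1 * 29^1*47^1*2251^1 = 36817356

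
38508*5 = 192540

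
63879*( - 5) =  - 319395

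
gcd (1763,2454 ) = 1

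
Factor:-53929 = -199^1*271^1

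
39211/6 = 39211/6 = 6535.17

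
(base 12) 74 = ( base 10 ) 88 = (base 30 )2s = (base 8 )130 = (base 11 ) 80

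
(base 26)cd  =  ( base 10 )325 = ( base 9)401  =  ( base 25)d0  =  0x145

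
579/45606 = 193/15202 = 0.01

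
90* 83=7470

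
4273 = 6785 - 2512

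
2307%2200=107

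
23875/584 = 40 + 515/584 = 40.88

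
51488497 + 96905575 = 148394072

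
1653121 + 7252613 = 8905734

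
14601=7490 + 7111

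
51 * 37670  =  1921170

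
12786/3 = 4262   =  4262.00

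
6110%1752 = 854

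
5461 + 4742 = 10203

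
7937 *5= 39685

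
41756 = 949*44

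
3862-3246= 616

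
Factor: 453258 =2^1*3^2 * 13^2*149^1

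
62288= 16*3893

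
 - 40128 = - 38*1056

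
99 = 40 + 59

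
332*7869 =2612508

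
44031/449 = 44031/449 = 98.06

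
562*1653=928986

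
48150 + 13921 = 62071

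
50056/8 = 6257 = 6257.00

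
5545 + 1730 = 7275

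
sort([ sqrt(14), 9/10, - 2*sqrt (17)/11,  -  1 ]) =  [  -  1, -2 *sqrt( 17)/11, 9/10,sqrt(14 ) ] 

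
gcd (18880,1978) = 2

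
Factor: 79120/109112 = 2^1*5^1*43^1*593^( -1)= 430/593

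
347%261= 86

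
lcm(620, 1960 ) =60760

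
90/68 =1 + 11/34 = 1.32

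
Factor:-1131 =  - 3^1*13^1*29^1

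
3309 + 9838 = 13147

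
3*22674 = 68022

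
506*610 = 308660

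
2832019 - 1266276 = 1565743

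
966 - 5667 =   -  4701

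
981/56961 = 109/6329 = 0.02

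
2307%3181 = 2307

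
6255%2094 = 2067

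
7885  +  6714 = 14599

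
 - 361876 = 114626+-476502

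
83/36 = 83/36= 2.31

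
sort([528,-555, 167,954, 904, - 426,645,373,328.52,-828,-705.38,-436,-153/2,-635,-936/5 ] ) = [ - 828,-705.38, - 635, - 555, - 436,-426,-936/5,-153/2,  167,328.52 , 373,528, 645,904,  954 ] 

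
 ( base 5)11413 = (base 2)1101011010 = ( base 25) 198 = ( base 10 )858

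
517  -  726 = - 209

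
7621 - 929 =6692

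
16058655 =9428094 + 6630561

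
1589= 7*227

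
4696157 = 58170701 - 53474544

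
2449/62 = 39 + 1/2 =39.50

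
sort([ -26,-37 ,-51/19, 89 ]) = [ - 37,-26,-51/19, 89 ]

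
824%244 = 92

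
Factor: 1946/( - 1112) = -7/4= -  2^( - 2)*7^1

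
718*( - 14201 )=-10196318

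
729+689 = 1418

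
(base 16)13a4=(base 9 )6806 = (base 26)7BA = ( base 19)DHC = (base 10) 5028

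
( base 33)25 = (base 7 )131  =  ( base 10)71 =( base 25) 2l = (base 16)47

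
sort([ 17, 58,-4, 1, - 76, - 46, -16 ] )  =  [ - 76, - 46, - 16, - 4, 1 , 17,58] 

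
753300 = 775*972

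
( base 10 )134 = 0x86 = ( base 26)54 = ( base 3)11222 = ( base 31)4A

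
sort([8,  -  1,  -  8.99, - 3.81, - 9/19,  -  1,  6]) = [ - 8.99,-3.81, - 1, - 1, - 9/19, 6,8] 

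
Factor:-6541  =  -31^1*211^1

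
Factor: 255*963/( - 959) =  - 3^3*5^1*7^(-1)*17^1*107^1*137^(-1) = - 245565/959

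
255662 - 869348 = -613686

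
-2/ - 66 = 1/33 = 0.03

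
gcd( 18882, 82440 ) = 18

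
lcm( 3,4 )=12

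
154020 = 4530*34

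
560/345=112/69 = 1.62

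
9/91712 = 9/91712 = 0.00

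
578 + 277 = 855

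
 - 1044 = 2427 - 3471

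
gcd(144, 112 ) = 16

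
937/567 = 937/567 = 1.65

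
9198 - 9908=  - 710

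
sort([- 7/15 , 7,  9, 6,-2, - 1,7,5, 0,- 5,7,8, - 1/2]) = [ - 5,-2, - 1, - 1/2,  -  7/15,0, 5, 6,7, 7,  7 , 8 , 9]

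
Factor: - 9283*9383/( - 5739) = 3^( - 1)*11^1*853^1 * 1913^( - 1 ) *9283^1 = 87102389/5739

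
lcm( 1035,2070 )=2070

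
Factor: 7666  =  2^1*3833^1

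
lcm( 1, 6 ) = 6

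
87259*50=4362950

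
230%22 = 10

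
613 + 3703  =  4316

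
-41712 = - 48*869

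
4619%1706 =1207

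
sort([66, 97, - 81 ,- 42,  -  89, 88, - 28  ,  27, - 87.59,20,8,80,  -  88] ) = [ - 89,-88, - 87.59, - 81, - 42, - 28,8 , 20 , 27,66,80,88,97]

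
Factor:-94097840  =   - 2^4*5^1 * 1176223^1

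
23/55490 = 23/55490 = 0.00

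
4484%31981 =4484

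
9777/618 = 15  +  169/206 = 15.82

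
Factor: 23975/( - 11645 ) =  - 5^1 * 7^1* 17^( - 1 ) = - 35/17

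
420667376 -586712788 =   -  166045412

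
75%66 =9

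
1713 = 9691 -7978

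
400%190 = 20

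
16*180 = 2880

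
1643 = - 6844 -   -  8487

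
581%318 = 263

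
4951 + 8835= 13786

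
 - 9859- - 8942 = - 917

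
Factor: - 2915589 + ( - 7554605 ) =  - 10470194 = -  2^1*7^1*747871^1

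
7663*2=15326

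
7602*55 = 418110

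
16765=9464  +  7301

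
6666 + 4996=11662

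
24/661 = 24/661= 0.04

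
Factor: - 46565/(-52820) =67/76=2^ (-2)*19^( - 1)*67^1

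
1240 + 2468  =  3708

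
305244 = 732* 417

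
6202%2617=968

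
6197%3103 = 3094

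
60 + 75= 135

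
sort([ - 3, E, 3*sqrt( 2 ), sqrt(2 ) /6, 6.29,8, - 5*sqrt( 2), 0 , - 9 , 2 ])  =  [ - 9 , - 5*sqrt( 2 ),-3,0,sqrt ( 2) /6, 2, E , 3* sqrt( 2), 6.29,  8] 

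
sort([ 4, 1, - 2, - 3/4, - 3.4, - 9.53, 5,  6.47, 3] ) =[ - 9.53, - 3.4, - 2, - 3/4, 1,3, 4, 5 , 6.47]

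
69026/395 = 174 + 296/395 = 174.75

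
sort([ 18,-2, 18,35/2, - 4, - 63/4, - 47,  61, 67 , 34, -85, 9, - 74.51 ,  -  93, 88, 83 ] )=[ - 93, - 85,-74.51, - 47, -63/4, - 4, - 2, 9, 35/2, 18, 18, 34, 61,67, 83,88]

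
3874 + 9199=13073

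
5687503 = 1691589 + 3995914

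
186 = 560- 374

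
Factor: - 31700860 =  -2^2*5^1*37^1*42839^1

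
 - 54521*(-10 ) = 545210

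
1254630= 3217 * 390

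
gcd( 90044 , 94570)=2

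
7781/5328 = 7781/5328 = 1.46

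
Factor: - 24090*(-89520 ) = 2156536800 = 2^5 * 3^2*  5^2*11^1*73^1*373^1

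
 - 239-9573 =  - 9812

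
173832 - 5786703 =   -  5612871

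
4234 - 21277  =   - 17043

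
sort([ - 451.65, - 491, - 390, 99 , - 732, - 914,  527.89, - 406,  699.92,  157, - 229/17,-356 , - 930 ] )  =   [ - 930,  -  914, - 732, - 491, - 451.65, - 406, - 390,-356,  -  229/17, 99, 157,  527.89,699.92 ] 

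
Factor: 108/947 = 2^2*3^3 * 947^(- 1) 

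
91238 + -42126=49112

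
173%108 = 65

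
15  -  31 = -16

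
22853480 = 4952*4615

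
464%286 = 178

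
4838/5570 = 2419/2785 = 0.87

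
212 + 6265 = 6477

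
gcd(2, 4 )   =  2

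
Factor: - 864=-2^5*3^3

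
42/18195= 14/6065= 0.00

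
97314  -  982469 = -885155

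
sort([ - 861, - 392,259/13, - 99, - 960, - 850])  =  [ - 960, - 861, - 850, - 392, - 99, 259/13 ] 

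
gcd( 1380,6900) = 1380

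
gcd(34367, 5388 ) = 1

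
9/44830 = 9/44830 = 0.00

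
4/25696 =1/6424 = 0.00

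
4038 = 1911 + 2127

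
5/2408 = 5/2408= 0.00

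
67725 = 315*215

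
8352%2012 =304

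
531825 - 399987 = 131838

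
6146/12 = 3073/6 = 512.17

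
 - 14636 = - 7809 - 6827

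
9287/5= 1857 + 2/5 = 1857.40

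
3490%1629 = 232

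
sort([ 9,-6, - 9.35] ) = [ - 9.35,-6, 9 ]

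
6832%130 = 72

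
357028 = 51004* 7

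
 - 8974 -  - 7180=-1794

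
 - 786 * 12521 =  - 9841506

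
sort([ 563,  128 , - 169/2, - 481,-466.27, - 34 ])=[ -481, - 466.27, - 169/2,-34, 128,563 ] 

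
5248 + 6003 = 11251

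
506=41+465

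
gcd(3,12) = 3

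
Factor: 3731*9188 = 34280428 = 2^2*7^1 *13^1*41^1*2297^1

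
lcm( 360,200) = 1800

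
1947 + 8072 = 10019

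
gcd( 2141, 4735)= 1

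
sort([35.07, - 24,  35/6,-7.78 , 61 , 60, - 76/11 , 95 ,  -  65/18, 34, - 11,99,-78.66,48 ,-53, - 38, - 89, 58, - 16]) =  [  -  89 , - 78.66, - 53 , - 38, -24, - 16, - 11, - 7.78, - 76/11, - 65/18,35/6, 34,35.07, 48, 58,60,  61, 95 , 99]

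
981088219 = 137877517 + 843210702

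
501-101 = 400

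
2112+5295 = 7407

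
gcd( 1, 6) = 1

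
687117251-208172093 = 478945158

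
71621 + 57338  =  128959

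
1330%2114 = 1330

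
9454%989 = 553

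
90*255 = 22950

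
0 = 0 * 2437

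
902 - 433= 469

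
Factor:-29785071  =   - 3^1 * 17^1 * 337^1 * 1733^1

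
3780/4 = 945 = 945.00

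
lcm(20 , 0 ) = 0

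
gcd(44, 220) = 44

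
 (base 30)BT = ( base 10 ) 359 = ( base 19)ih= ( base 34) AJ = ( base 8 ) 547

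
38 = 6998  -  6960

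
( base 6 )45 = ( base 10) 29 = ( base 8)35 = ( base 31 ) T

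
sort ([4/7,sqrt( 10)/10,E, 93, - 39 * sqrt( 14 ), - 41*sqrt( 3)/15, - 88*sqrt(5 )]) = [ - 88*sqrt ( 5), - 39*sqrt(14) , - 41*sqrt(3)/15,sqrt(10) /10, 4/7,E , 93 ]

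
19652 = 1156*17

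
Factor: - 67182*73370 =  - 4929143340 = -2^2 * 3^1*5^1*11^1 * 23^1*29^1*11197^1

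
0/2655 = 0 = 0.00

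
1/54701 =1/54701 = 0.00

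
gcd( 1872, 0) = 1872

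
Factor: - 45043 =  - 31^1*1453^1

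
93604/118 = 46802/59 = 793.25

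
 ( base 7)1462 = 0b1001000111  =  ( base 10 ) 583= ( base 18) 1e7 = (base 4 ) 21013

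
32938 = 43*766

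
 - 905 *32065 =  - 29018825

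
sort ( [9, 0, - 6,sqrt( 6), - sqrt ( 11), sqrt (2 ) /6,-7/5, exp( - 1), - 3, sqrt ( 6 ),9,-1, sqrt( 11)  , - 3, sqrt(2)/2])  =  [ - 6,- sqrt ( 11), - 3,- 3, - 7/5,-1,0, sqrt( 2)/6, exp(-1), sqrt(2)/2,  sqrt(6),sqrt ( 6),sqrt( 11 ),9 , 9]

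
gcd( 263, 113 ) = 1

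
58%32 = 26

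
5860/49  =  5860/49 = 119.59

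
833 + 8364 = 9197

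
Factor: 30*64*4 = 2^9*3^1*5^1 =7680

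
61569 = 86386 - 24817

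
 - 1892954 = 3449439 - 5342393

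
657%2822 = 657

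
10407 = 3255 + 7152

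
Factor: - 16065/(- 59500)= 2^ ( - 2 )* 3^3*5^( - 2)=27/100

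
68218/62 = 34109/31 = 1100.29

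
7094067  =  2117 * 3351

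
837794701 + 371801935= 1209596636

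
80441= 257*313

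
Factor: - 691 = -691^1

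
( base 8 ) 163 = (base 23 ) 50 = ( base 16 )73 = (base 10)115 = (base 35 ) 3a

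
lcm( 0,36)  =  0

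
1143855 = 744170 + 399685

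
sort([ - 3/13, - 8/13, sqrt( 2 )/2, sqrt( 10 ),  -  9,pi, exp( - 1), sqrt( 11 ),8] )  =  [ - 9, - 8/13, - 3/13,exp ( -1 ),sqrt ( 2 )/2,pi,sqrt(10),sqrt ( 11 ),8]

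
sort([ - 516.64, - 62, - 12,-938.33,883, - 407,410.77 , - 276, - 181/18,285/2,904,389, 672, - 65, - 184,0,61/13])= [-938.33, - 516.64,  -  407,- 276 , - 184, - 65, -62, - 12,  -  181/18,0, 61/13,285/2,389,410.77,672,883, 904]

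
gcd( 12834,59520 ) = 186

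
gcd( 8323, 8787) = 29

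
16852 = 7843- - 9009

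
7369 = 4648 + 2721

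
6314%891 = 77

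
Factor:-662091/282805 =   -  3^1 *5^( - 1)*83^1*163^( -1 )*347^( - 1 )*2659^1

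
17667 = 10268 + 7399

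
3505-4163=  - 658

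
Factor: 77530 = 2^1*5^1*7753^1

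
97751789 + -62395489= 35356300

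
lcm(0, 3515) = 0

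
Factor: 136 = 2^3*17^1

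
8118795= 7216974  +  901821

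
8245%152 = 37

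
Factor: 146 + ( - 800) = - 654= - 2^1*3^1 * 109^1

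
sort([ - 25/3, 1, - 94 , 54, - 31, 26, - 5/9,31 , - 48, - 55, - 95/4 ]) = [ - 94, - 55, - 48, - 31,-95/4,-25/3,  -  5/9,1,  26,31,  54] 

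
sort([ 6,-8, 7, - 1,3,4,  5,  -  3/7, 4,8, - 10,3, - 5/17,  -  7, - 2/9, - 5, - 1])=[-10, - 8, - 7,-5, - 1,-1, - 3/7, - 5/17 , -2/9,3, 3, 4,4,5, 6,7,8]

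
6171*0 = 0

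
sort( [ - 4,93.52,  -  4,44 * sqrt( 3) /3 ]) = [-4, - 4,  44*sqrt( 3) /3,93.52]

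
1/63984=1/63984  =  0.00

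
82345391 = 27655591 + 54689800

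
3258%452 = 94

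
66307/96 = 66307/96 = 690.70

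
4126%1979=168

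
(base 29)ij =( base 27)K1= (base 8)1035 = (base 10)541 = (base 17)1ee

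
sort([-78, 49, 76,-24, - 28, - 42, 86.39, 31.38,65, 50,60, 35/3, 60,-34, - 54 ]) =[ - 78,-54, - 42, - 34, - 28, - 24, 35/3 , 31.38, 49, 50, 60,60, 65,76, 86.39 ]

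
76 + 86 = 162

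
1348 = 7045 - 5697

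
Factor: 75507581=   827^1*91303^1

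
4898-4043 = 855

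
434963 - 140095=294868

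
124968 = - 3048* ( - 41 ) 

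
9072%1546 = 1342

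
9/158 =9/158 = 0.06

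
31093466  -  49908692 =-18815226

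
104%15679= 104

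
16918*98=1657964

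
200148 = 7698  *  26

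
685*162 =110970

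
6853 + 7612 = 14465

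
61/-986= - 61/986 = - 0.06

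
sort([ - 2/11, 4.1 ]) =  [ - 2/11, 4.1 ] 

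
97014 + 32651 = 129665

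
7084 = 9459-2375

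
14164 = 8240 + 5924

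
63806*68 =4338808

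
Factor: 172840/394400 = 2^( - 2 )*5^(-1 )*17^( - 1)*149^1 = 149/340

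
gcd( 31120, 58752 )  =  16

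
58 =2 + 56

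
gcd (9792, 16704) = 576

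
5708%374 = 98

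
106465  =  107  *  995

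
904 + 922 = 1826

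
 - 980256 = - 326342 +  - 653914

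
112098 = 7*16014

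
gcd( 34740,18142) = 386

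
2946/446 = 1473/223   =  6.61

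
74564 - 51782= 22782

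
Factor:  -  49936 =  - 2^4 * 3121^1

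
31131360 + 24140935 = 55272295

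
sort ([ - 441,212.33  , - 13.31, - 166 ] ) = [ - 441, - 166,-13.31,212.33 ] 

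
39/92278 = 39/92278 = 0.00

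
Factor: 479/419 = 419^ ( - 1 ) * 479^1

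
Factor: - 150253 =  - 97^1*1549^1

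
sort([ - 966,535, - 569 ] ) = [  -  966, - 569,535 ]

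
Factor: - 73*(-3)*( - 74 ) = -2^1*3^1*37^1*73^1 = -  16206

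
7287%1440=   87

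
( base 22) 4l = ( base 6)301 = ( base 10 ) 109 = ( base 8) 155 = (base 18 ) 61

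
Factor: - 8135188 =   -  2^2*2033797^1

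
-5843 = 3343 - 9186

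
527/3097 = 527/3097 = 0.17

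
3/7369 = 3/7369 = 0.00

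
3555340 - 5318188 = - 1762848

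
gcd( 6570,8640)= 90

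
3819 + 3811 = 7630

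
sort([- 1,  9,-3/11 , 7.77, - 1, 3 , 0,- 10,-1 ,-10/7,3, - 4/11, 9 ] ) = [  -  10 ,-10/7 ,-1, - 1,-1, - 4/11, - 3/11,0,3,3, 7.77, 9,9 ]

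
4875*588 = 2866500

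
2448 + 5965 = 8413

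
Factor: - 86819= - 17^1*5107^1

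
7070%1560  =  830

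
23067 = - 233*( - 99 ) 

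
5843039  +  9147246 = 14990285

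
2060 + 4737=6797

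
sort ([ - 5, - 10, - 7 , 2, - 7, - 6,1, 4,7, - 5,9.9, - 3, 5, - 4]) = [ -10, - 7,  -  7, - 6,-5, - 5,- 4, - 3, 1 , 2, 4 , 5,7, 9.9 ] 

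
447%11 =7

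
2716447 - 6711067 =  - 3994620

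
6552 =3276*2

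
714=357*2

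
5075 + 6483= 11558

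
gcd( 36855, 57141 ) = 63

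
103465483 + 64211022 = 167676505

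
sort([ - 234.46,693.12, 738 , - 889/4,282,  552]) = [ - 234.46, - 889/4,282, 552, 693.12,  738 ]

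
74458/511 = 74458/511 = 145.71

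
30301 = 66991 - 36690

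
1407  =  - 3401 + 4808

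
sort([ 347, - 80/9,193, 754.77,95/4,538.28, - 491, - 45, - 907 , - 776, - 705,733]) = [ - 907,- 776 , - 705, - 491, - 45, - 80/9,95/4, 193,347,538.28 , 733,754.77 ]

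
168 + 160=328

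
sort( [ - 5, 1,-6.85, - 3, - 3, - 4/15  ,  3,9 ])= [ - 6.85, - 5,- 3, - 3 ,- 4/15,1,3, 9]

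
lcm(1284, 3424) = 10272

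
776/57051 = 776/57051 = 0.01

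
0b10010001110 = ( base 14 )5d4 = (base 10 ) 1166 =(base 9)1535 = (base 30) 18q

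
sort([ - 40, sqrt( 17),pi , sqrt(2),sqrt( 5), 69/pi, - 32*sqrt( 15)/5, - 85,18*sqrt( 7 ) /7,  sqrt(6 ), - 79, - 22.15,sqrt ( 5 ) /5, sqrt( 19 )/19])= [ - 85, - 79,-40, - 32*sqrt( 15)/5, - 22.15,sqrt( 19 )/19,sqrt( 5 ) /5, sqrt( 2 ), sqrt ( 5 ),  sqrt( 6), pi , sqrt( 17), 18 *sqrt( 7 ) /7,69/pi ] 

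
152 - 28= 124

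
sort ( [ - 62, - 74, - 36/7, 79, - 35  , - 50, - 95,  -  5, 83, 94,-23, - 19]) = [  -  95, - 74,- 62, - 50, - 35, - 23, - 19, - 36/7, - 5,  79, 83, 94 ]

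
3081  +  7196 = 10277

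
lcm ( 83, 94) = 7802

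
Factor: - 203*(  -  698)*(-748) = -105987112 = -  2^3*7^1 *11^1*17^1 * 29^1 * 349^1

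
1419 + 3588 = 5007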